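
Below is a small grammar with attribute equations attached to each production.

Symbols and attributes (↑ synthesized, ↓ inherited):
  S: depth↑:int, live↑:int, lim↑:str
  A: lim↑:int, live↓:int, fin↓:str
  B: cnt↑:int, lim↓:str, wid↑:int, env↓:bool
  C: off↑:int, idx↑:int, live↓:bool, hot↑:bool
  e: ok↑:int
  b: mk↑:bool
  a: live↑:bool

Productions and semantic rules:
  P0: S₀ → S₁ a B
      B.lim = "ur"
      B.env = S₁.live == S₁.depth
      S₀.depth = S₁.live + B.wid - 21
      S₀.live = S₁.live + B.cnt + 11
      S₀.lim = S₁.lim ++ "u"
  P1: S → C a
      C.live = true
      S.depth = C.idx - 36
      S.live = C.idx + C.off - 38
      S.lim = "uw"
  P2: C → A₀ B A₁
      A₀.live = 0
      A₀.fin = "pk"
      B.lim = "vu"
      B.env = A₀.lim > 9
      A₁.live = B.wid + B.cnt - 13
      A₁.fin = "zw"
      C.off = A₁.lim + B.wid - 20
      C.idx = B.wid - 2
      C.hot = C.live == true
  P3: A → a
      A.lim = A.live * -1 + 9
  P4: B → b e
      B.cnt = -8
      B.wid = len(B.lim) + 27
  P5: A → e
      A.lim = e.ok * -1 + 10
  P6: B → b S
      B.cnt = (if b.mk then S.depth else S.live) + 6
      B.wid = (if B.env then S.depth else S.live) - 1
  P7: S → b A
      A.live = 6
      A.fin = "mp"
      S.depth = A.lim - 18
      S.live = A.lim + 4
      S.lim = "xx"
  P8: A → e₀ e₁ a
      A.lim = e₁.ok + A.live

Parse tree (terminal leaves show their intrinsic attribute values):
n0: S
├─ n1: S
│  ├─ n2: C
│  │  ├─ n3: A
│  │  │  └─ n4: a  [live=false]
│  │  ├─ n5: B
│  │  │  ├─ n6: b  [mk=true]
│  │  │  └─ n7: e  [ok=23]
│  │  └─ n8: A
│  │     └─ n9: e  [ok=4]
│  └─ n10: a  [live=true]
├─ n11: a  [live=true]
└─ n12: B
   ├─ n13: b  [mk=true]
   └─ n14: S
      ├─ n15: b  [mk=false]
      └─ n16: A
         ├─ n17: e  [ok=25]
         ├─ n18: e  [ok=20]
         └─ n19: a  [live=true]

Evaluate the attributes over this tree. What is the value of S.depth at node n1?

1. n2.live = true  [true]
2. n3.live = 0  [0]
3. n3.fin = "pk"  ["pk"]
4. n4.live = false  [terminal]
5. n3.lim = 9  [A.live * -1 + 9]
6. n5.lim = "vu"  ["vu"]
7. n5.env = false  [A₀.lim > 9]
8. n6.mk = true  [terminal]
9. n7.ok = 23  [terminal]
10. n5.cnt = -8  [-8]
11. n5.wid = 29  [len(B.lim) + 27]
12. n8.live = 8  [B.wid + B.cnt - 13]
13. n8.fin = "zw"  ["zw"]
14. n9.ok = 4  [terminal]
15. n8.lim = 6  [e.ok * -1 + 10]
16. n2.off = 15  [A₁.lim + B.wid - 20]
17. n2.idx = 27  [B.wid - 2]
18. n2.hot = true  [C.live == true]
19. n10.live = true  [terminal]
20. n1.depth = -9  [C.idx - 36]
21. n1.live = 4  [C.idx + C.off - 38]
22. n1.lim = "uw"  ["uw"]
23. n11.live = true  [terminal]
24. n12.lim = "ur"  ["ur"]
25. n12.env = false  [S₁.live == S₁.depth]
26. n13.mk = true  [terminal]
27. n15.mk = false  [terminal]
28. n16.live = 6  [6]
29. n16.fin = "mp"  ["mp"]
30. n17.ok = 25  [terminal]
31. n18.ok = 20  [terminal]
32. n19.live = true  [terminal]
33. n16.lim = 26  [e₁.ok + A.live]
34. n14.depth = 8  [A.lim - 18]
35. n14.live = 30  [A.lim + 4]
36. n14.lim = "xx"  ["xx"]
37. n12.cnt = 14  [(if b.mk then S.depth else S.live) + 6]
38. n12.wid = 29  [(if B.env then S.depth else S.live) - 1]
39. n0.depth = 12  [S₁.live + B.wid - 21]
40. n0.live = 29  [S₁.live + B.cnt + 11]
41. n0.lim = "uwu"  [S₁.lim ++ "u"]

-9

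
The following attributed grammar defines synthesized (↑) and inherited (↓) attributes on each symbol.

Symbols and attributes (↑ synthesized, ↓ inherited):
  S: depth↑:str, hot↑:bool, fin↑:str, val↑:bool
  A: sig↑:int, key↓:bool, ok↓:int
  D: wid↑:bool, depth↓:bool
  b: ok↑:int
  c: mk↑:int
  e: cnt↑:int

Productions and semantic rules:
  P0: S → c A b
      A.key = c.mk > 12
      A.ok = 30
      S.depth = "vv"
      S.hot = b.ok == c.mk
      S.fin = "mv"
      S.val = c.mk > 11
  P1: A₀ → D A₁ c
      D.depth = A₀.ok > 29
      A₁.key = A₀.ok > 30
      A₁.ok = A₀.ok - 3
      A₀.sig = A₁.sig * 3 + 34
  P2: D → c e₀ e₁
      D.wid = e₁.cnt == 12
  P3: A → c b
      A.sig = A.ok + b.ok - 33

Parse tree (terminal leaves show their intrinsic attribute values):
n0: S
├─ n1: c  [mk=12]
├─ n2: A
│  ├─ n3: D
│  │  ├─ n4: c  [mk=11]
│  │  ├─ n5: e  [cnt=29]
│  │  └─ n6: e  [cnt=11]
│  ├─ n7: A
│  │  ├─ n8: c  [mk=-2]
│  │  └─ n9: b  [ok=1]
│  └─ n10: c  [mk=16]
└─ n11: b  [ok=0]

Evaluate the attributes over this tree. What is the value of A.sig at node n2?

19

1. n1.mk = 12  [terminal]
2. n2.key = false  [c.mk > 12]
3. n2.ok = 30  [30]
4. n3.depth = true  [A₀.ok > 29]
5. n4.mk = 11  [terminal]
6. n5.cnt = 29  [terminal]
7. n6.cnt = 11  [terminal]
8. n3.wid = false  [e₁.cnt == 12]
9. n7.key = false  [A₀.ok > 30]
10. n7.ok = 27  [A₀.ok - 3]
11. n8.mk = -2  [terminal]
12. n9.ok = 1  [terminal]
13. n7.sig = -5  [A.ok + b.ok - 33]
14. n10.mk = 16  [terminal]
15. n2.sig = 19  [A₁.sig * 3 + 34]
16. n11.ok = 0  [terminal]
17. n0.depth = "vv"  ["vv"]
18. n0.hot = false  [b.ok == c.mk]
19. n0.fin = "mv"  ["mv"]
20. n0.val = true  [c.mk > 11]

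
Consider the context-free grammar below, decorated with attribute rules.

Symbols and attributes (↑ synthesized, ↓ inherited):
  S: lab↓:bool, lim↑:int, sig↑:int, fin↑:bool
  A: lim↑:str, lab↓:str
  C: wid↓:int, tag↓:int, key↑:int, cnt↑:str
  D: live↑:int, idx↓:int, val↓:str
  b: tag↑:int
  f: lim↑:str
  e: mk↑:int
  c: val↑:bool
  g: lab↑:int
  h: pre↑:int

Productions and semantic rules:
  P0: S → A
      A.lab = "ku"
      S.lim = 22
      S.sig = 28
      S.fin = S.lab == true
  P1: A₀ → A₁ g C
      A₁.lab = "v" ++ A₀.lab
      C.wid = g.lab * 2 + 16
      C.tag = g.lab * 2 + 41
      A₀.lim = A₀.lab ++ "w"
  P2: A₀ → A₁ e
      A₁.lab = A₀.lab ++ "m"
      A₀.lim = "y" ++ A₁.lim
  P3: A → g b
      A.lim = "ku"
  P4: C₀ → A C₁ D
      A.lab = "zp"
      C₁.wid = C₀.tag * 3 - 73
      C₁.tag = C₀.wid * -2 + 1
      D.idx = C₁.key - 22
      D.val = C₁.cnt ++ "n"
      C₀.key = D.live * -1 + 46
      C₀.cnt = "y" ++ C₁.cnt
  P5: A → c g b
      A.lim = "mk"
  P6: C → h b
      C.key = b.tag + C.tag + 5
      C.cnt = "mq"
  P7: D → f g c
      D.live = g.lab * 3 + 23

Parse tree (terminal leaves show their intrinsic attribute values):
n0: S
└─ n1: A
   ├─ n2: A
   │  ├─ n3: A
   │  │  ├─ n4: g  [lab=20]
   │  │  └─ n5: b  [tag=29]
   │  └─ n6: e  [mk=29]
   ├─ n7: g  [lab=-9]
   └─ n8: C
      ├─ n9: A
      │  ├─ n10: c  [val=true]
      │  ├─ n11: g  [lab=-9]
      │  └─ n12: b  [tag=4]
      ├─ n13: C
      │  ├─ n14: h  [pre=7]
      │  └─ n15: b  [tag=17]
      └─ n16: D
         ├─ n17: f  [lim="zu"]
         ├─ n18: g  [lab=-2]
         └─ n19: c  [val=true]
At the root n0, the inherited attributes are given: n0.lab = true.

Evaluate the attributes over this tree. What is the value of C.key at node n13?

27

1. n0.lab = true  [given at root]
2. n1.lab = "ku"  ["ku"]
3. n2.lab = "vku"  ["v" ++ A₀.lab]
4. n3.lab = "vkum"  [A₀.lab ++ "m"]
5. n4.lab = 20  [terminal]
6. n5.tag = 29  [terminal]
7. n3.lim = "ku"  ["ku"]
8. n6.mk = 29  [terminal]
9. n2.lim = "yku"  ["y" ++ A₁.lim]
10. n7.lab = -9  [terminal]
11. n8.wid = -2  [g.lab * 2 + 16]
12. n8.tag = 23  [g.lab * 2 + 41]
13. n9.lab = "zp"  ["zp"]
14. n10.val = true  [terminal]
15. n11.lab = -9  [terminal]
16. n12.tag = 4  [terminal]
17. n9.lim = "mk"  ["mk"]
18. n13.wid = -4  [C₀.tag * 3 - 73]
19. n13.tag = 5  [C₀.wid * -2 + 1]
20. n14.pre = 7  [terminal]
21. n15.tag = 17  [terminal]
22. n13.key = 27  [b.tag + C.tag + 5]
23. n13.cnt = "mq"  ["mq"]
24. n16.idx = 5  [C₁.key - 22]
25. n16.val = "mqn"  [C₁.cnt ++ "n"]
26. n17.lim = "zu"  [terminal]
27. n18.lab = -2  [terminal]
28. n19.val = true  [terminal]
29. n16.live = 17  [g.lab * 3 + 23]
30. n8.key = 29  [D.live * -1 + 46]
31. n8.cnt = "ymq"  ["y" ++ C₁.cnt]
32. n1.lim = "kuw"  [A₀.lab ++ "w"]
33. n0.lim = 22  [22]
34. n0.sig = 28  [28]
35. n0.fin = true  [S.lab == true]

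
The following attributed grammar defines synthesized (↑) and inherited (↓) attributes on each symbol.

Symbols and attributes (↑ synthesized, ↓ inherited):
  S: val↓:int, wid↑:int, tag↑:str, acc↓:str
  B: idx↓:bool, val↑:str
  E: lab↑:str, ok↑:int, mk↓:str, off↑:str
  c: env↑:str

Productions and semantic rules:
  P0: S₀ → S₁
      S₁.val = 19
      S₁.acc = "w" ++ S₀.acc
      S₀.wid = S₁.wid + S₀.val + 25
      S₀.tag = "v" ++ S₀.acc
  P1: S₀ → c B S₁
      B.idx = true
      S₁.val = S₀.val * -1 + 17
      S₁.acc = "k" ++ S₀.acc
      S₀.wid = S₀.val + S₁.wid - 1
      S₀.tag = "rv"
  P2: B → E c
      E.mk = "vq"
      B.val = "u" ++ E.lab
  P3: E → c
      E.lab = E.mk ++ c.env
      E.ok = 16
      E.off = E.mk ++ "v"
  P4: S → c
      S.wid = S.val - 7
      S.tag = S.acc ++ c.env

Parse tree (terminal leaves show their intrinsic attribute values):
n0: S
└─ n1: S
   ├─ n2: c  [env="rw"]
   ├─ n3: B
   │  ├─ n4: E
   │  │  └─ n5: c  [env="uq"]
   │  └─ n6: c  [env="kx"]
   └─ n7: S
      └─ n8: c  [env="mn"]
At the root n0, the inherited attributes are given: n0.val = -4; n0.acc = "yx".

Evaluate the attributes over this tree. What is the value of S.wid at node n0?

30

1. n0.val = -4  [given at root]
2. n0.acc = "yx"  [given at root]
3. n1.val = 19  [19]
4. n1.acc = "wyx"  ["w" ++ S₀.acc]
5. n2.env = "rw"  [terminal]
6. n3.idx = true  [true]
7. n4.mk = "vq"  ["vq"]
8. n5.env = "uq"  [terminal]
9. n4.lab = "vquq"  [E.mk ++ c.env]
10. n4.ok = 16  [16]
11. n4.off = "vqv"  [E.mk ++ "v"]
12. n6.env = "kx"  [terminal]
13. n3.val = "uvquq"  ["u" ++ E.lab]
14. n7.val = -2  [S₀.val * -1 + 17]
15. n7.acc = "kwyx"  ["k" ++ S₀.acc]
16. n8.env = "mn"  [terminal]
17. n7.wid = -9  [S.val - 7]
18. n7.tag = "kwyxmn"  [S.acc ++ c.env]
19. n1.wid = 9  [S₀.val + S₁.wid - 1]
20. n1.tag = "rv"  ["rv"]
21. n0.wid = 30  [S₁.wid + S₀.val + 25]
22. n0.tag = "vyx"  ["v" ++ S₀.acc]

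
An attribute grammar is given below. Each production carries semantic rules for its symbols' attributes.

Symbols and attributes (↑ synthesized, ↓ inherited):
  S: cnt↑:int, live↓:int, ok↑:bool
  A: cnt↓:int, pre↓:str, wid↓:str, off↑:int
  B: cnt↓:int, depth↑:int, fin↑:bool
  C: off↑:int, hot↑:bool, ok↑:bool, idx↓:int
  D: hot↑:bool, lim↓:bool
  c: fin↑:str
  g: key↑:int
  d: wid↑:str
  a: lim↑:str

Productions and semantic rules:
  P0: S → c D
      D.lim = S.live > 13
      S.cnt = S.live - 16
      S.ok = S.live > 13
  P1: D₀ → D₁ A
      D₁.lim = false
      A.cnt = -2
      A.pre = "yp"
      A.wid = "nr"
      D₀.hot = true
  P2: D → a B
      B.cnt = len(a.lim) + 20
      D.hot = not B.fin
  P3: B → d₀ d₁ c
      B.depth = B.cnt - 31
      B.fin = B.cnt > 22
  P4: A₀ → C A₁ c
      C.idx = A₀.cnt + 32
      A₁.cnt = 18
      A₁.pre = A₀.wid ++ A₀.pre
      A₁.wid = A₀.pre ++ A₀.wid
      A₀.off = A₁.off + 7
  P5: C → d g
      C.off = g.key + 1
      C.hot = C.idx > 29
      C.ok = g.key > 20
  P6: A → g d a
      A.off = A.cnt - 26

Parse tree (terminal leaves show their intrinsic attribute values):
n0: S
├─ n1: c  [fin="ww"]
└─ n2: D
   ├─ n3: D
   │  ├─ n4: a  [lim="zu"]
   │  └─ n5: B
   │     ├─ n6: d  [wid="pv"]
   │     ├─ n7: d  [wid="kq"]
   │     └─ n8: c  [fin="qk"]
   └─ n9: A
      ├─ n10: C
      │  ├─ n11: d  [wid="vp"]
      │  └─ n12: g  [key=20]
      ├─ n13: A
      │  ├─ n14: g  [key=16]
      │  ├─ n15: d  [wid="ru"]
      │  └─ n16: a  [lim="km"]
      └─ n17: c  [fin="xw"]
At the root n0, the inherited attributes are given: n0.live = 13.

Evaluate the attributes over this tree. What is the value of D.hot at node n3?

1. n0.live = 13  [given at root]
2. n1.fin = "ww"  [terminal]
3. n2.lim = false  [S.live > 13]
4. n3.lim = false  [false]
5. n4.lim = "zu"  [terminal]
6. n5.cnt = 22  [len(a.lim) + 20]
7. n6.wid = "pv"  [terminal]
8. n7.wid = "kq"  [terminal]
9. n8.fin = "qk"  [terminal]
10. n5.depth = -9  [B.cnt - 31]
11. n5.fin = false  [B.cnt > 22]
12. n3.hot = true  [not B.fin]
13. n9.cnt = -2  [-2]
14. n9.pre = "yp"  ["yp"]
15. n9.wid = "nr"  ["nr"]
16. n10.idx = 30  [A₀.cnt + 32]
17. n11.wid = "vp"  [terminal]
18. n12.key = 20  [terminal]
19. n10.off = 21  [g.key + 1]
20. n10.hot = true  [C.idx > 29]
21. n10.ok = false  [g.key > 20]
22. n13.cnt = 18  [18]
23. n13.pre = "nryp"  [A₀.wid ++ A₀.pre]
24. n13.wid = "ypnr"  [A₀.pre ++ A₀.wid]
25. n14.key = 16  [terminal]
26. n15.wid = "ru"  [terminal]
27. n16.lim = "km"  [terminal]
28. n13.off = -8  [A.cnt - 26]
29. n17.fin = "xw"  [terminal]
30. n9.off = -1  [A₁.off + 7]
31. n2.hot = true  [true]
32. n0.cnt = -3  [S.live - 16]
33. n0.ok = false  [S.live > 13]

true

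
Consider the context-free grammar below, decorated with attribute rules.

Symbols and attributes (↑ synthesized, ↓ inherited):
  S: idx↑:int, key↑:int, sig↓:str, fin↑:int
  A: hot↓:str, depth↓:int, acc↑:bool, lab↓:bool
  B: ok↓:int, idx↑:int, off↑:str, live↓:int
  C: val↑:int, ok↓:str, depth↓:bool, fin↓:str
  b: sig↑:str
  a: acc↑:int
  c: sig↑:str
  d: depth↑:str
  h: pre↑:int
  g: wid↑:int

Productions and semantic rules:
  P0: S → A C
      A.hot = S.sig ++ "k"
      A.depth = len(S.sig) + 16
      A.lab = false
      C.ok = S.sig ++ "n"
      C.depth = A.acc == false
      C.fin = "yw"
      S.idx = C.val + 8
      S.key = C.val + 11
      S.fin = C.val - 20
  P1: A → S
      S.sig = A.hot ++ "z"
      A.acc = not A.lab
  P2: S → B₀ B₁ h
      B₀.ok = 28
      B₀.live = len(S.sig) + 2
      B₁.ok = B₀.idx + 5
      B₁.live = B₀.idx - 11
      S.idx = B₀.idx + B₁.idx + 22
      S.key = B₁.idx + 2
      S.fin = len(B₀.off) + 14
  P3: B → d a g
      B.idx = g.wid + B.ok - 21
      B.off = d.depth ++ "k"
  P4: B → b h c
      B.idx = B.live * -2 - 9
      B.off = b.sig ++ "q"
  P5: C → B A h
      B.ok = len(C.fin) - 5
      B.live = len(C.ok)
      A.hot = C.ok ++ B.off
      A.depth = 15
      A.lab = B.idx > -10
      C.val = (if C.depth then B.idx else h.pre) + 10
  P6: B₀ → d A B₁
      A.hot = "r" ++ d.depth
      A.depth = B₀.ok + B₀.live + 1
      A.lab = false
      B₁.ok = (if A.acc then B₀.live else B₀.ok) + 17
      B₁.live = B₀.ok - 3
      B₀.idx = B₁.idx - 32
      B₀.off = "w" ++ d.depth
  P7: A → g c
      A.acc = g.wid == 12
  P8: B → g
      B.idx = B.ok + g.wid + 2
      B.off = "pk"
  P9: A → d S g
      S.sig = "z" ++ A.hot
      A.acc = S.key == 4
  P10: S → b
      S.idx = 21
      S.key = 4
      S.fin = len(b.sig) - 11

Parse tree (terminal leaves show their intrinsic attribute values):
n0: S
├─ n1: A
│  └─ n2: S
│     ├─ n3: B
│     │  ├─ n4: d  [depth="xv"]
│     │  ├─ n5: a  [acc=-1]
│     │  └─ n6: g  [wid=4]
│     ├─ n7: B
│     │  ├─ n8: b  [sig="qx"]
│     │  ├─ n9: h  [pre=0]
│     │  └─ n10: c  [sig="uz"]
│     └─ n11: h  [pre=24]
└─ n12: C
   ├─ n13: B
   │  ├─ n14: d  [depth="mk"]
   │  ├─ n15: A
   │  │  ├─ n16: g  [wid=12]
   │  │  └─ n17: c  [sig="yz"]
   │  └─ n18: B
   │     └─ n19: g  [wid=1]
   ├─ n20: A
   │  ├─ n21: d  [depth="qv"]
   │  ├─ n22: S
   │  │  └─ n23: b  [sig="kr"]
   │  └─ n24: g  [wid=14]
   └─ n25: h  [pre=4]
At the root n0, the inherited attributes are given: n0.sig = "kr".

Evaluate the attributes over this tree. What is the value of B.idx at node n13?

1. n0.sig = "kr"  [given at root]
2. n1.hot = "krk"  [S.sig ++ "k"]
3. n1.depth = 18  [len(S.sig) + 16]
4. n1.lab = false  [false]
5. n2.sig = "krkz"  [A.hot ++ "z"]
6. n3.ok = 28  [28]
7. n3.live = 6  [len(S.sig) + 2]
8. n4.depth = "xv"  [terminal]
9. n5.acc = -1  [terminal]
10. n6.wid = 4  [terminal]
11. n3.idx = 11  [g.wid + B.ok - 21]
12. n3.off = "xvk"  [d.depth ++ "k"]
13. n7.ok = 16  [B₀.idx + 5]
14. n7.live = 0  [B₀.idx - 11]
15. n8.sig = "qx"  [terminal]
16. n9.pre = 0  [terminal]
17. n10.sig = "uz"  [terminal]
18. n7.idx = -9  [B.live * -2 - 9]
19. n7.off = "qxq"  [b.sig ++ "q"]
20. n11.pre = 24  [terminal]
21. n2.idx = 24  [B₀.idx + B₁.idx + 22]
22. n2.key = -7  [B₁.idx + 2]
23. n2.fin = 17  [len(B₀.off) + 14]
24. n1.acc = true  [not A.lab]
25. n12.ok = "krn"  [S.sig ++ "n"]
26. n12.depth = false  [A.acc == false]
27. n12.fin = "yw"  ["yw"]
28. n13.ok = -3  [len(C.fin) - 5]
29. n13.live = 3  [len(C.ok)]
30. n14.depth = "mk"  [terminal]
31. n15.hot = "rmk"  ["r" ++ d.depth]
32. n15.depth = 1  [B₀.ok + B₀.live + 1]
33. n15.lab = false  [false]
34. n16.wid = 12  [terminal]
35. n17.sig = "yz"  [terminal]
36. n15.acc = true  [g.wid == 12]
37. n18.ok = 20  [(if A.acc then B₀.live else B₀.ok) + 17]
38. n18.live = -6  [B₀.ok - 3]
39. n19.wid = 1  [terminal]
40. n18.idx = 23  [B.ok + g.wid + 2]
41. n18.off = "pk"  ["pk"]
42. n13.idx = -9  [B₁.idx - 32]
43. n13.off = "wmk"  ["w" ++ d.depth]
44. n20.hot = "krnwmk"  [C.ok ++ B.off]
45. n20.depth = 15  [15]
46. n20.lab = true  [B.idx > -10]
47. n21.depth = "qv"  [terminal]
48. n22.sig = "zkrnwmk"  ["z" ++ A.hot]
49. n23.sig = "kr"  [terminal]
50. n22.idx = 21  [21]
51. n22.key = 4  [4]
52. n22.fin = -9  [len(b.sig) - 11]
53. n24.wid = 14  [terminal]
54. n20.acc = true  [S.key == 4]
55. n25.pre = 4  [terminal]
56. n12.val = 14  [(if C.depth then B.idx else h.pre) + 10]
57. n0.idx = 22  [C.val + 8]
58. n0.key = 25  [C.val + 11]
59. n0.fin = -6  [C.val - 20]

-9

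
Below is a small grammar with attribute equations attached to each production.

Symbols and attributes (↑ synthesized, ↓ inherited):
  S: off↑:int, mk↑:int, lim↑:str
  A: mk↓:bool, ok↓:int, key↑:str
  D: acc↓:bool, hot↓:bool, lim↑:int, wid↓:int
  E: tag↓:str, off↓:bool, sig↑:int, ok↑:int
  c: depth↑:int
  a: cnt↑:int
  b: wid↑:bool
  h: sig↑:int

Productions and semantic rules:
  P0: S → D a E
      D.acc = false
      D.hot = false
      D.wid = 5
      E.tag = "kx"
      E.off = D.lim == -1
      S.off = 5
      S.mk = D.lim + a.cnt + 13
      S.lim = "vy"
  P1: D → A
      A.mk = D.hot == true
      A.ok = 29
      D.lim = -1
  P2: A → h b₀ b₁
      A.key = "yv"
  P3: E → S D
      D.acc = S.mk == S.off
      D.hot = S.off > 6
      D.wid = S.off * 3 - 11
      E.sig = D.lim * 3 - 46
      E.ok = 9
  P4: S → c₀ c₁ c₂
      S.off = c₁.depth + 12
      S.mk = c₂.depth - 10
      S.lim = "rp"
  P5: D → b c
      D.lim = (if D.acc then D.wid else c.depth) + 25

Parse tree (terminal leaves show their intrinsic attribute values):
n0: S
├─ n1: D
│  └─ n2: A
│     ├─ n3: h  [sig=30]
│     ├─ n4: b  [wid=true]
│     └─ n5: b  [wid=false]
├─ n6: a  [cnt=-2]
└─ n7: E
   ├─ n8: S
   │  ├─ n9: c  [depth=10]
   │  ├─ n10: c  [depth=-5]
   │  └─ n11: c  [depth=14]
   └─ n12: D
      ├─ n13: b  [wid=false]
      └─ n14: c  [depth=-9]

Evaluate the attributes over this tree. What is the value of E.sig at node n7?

1. n1.acc = false  [false]
2. n1.hot = false  [false]
3. n1.wid = 5  [5]
4. n2.mk = false  [D.hot == true]
5. n2.ok = 29  [29]
6. n3.sig = 30  [terminal]
7. n4.wid = true  [terminal]
8. n5.wid = false  [terminal]
9. n2.key = "yv"  ["yv"]
10. n1.lim = -1  [-1]
11. n6.cnt = -2  [terminal]
12. n7.tag = "kx"  ["kx"]
13. n7.off = true  [D.lim == -1]
14. n9.depth = 10  [terminal]
15. n10.depth = -5  [terminal]
16. n11.depth = 14  [terminal]
17. n8.off = 7  [c₁.depth + 12]
18. n8.mk = 4  [c₂.depth - 10]
19. n8.lim = "rp"  ["rp"]
20. n12.acc = false  [S.mk == S.off]
21. n12.hot = true  [S.off > 6]
22. n12.wid = 10  [S.off * 3 - 11]
23. n13.wid = false  [terminal]
24. n14.depth = -9  [terminal]
25. n12.lim = 16  [(if D.acc then D.wid else c.depth) + 25]
26. n7.sig = 2  [D.lim * 3 - 46]
27. n7.ok = 9  [9]
28. n0.off = 5  [5]
29. n0.mk = 10  [D.lim + a.cnt + 13]
30. n0.lim = "vy"  ["vy"]

2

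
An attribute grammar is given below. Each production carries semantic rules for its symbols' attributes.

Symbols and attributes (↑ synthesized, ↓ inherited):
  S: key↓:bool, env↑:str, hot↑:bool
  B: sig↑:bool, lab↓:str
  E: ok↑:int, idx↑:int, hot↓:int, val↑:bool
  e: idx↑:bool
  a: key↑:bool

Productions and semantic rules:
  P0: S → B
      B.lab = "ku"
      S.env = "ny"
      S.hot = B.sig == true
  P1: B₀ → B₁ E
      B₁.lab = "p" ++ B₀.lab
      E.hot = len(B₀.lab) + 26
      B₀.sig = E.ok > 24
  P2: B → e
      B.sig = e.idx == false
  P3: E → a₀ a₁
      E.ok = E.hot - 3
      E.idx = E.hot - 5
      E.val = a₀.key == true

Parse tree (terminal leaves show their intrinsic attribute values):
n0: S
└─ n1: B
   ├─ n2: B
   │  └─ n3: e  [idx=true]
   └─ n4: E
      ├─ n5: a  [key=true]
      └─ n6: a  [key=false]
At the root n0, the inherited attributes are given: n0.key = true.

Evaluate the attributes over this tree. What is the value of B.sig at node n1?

1. n0.key = true  [given at root]
2. n1.lab = "ku"  ["ku"]
3. n2.lab = "pku"  ["p" ++ B₀.lab]
4. n3.idx = true  [terminal]
5. n2.sig = false  [e.idx == false]
6. n4.hot = 28  [len(B₀.lab) + 26]
7. n5.key = true  [terminal]
8. n6.key = false  [terminal]
9. n4.ok = 25  [E.hot - 3]
10. n4.idx = 23  [E.hot - 5]
11. n4.val = true  [a₀.key == true]
12. n1.sig = true  [E.ok > 24]
13. n0.env = "ny"  ["ny"]
14. n0.hot = true  [B.sig == true]

true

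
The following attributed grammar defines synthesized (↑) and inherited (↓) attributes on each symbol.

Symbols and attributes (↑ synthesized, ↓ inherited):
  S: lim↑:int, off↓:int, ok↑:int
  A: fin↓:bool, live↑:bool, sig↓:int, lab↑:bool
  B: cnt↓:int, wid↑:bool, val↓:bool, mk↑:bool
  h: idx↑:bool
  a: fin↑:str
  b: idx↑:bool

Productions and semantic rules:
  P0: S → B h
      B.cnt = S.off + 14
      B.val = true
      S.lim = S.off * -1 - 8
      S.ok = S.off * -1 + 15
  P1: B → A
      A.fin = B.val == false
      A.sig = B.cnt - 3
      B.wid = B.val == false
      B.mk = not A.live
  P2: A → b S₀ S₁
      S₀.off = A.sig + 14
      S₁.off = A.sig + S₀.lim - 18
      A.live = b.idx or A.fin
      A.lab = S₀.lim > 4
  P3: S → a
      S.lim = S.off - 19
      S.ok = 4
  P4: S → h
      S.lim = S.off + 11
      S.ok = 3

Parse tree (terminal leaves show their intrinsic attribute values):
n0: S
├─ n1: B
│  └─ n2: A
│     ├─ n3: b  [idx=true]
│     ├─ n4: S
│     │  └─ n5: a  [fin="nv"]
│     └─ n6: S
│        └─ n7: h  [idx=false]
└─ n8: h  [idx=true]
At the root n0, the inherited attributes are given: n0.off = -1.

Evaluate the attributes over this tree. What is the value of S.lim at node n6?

8

1. n0.off = -1  [given at root]
2. n1.cnt = 13  [S.off + 14]
3. n1.val = true  [true]
4. n2.fin = false  [B.val == false]
5. n2.sig = 10  [B.cnt - 3]
6. n3.idx = true  [terminal]
7. n4.off = 24  [A.sig + 14]
8. n5.fin = "nv"  [terminal]
9. n4.lim = 5  [S.off - 19]
10. n4.ok = 4  [4]
11. n6.off = -3  [A.sig + S₀.lim - 18]
12. n7.idx = false  [terminal]
13. n6.lim = 8  [S.off + 11]
14. n6.ok = 3  [3]
15. n2.live = true  [b.idx or A.fin]
16. n2.lab = true  [S₀.lim > 4]
17. n1.wid = false  [B.val == false]
18. n1.mk = false  [not A.live]
19. n8.idx = true  [terminal]
20. n0.lim = -7  [S.off * -1 - 8]
21. n0.ok = 16  [S.off * -1 + 15]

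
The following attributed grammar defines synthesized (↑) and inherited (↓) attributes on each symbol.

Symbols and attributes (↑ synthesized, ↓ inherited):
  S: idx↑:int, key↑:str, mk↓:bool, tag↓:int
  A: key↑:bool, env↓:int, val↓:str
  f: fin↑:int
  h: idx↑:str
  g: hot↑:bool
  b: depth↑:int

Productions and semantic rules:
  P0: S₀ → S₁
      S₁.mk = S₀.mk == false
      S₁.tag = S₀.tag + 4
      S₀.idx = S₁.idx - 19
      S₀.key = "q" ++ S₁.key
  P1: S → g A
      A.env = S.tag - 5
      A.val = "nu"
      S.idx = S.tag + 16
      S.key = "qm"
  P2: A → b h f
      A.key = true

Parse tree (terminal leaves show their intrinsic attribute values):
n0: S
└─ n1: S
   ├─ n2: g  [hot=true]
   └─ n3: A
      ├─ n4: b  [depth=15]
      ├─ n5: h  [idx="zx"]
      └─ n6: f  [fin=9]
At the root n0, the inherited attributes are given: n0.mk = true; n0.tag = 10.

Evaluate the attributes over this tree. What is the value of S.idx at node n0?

1. n0.mk = true  [given at root]
2. n0.tag = 10  [given at root]
3. n1.mk = false  [S₀.mk == false]
4. n1.tag = 14  [S₀.tag + 4]
5. n2.hot = true  [terminal]
6. n3.env = 9  [S.tag - 5]
7. n3.val = "nu"  ["nu"]
8. n4.depth = 15  [terminal]
9. n5.idx = "zx"  [terminal]
10. n6.fin = 9  [terminal]
11. n3.key = true  [true]
12. n1.idx = 30  [S.tag + 16]
13. n1.key = "qm"  ["qm"]
14. n0.idx = 11  [S₁.idx - 19]
15. n0.key = "qqm"  ["q" ++ S₁.key]

11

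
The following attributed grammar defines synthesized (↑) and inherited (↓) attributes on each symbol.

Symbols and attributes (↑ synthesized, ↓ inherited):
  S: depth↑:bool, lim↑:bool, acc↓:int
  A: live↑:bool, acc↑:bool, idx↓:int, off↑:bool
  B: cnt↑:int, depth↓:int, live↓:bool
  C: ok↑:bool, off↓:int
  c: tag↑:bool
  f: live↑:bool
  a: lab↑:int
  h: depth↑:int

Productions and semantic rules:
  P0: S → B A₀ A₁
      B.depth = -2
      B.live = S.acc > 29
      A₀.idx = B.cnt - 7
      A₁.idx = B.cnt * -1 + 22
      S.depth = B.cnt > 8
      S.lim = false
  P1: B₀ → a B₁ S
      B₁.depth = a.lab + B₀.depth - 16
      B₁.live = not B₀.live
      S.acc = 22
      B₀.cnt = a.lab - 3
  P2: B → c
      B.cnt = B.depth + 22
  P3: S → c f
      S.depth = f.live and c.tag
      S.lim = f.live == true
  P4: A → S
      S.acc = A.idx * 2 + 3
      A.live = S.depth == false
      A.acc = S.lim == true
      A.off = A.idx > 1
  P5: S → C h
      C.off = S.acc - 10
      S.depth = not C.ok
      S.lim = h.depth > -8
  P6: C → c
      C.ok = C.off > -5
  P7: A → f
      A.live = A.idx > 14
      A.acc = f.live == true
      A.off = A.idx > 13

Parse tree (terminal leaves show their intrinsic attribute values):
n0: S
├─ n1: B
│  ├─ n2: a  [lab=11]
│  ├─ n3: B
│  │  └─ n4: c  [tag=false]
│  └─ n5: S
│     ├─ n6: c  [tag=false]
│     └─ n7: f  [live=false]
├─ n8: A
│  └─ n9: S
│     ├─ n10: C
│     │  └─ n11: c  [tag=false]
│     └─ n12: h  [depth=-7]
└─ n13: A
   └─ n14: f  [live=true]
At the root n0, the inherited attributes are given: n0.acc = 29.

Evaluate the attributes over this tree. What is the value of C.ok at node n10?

false

1. n0.acc = 29  [given at root]
2. n1.depth = -2  [-2]
3. n1.live = false  [S.acc > 29]
4. n2.lab = 11  [terminal]
5. n3.depth = -7  [a.lab + B₀.depth - 16]
6. n3.live = true  [not B₀.live]
7. n4.tag = false  [terminal]
8. n3.cnt = 15  [B.depth + 22]
9. n5.acc = 22  [22]
10. n6.tag = false  [terminal]
11. n7.live = false  [terminal]
12. n5.depth = false  [f.live and c.tag]
13. n5.lim = false  [f.live == true]
14. n1.cnt = 8  [a.lab - 3]
15. n8.idx = 1  [B.cnt - 7]
16. n9.acc = 5  [A.idx * 2 + 3]
17. n10.off = -5  [S.acc - 10]
18. n11.tag = false  [terminal]
19. n10.ok = false  [C.off > -5]
20. n12.depth = -7  [terminal]
21. n9.depth = true  [not C.ok]
22. n9.lim = true  [h.depth > -8]
23. n8.live = false  [S.depth == false]
24. n8.acc = true  [S.lim == true]
25. n8.off = false  [A.idx > 1]
26. n13.idx = 14  [B.cnt * -1 + 22]
27. n14.live = true  [terminal]
28. n13.live = false  [A.idx > 14]
29. n13.acc = true  [f.live == true]
30. n13.off = true  [A.idx > 13]
31. n0.depth = false  [B.cnt > 8]
32. n0.lim = false  [false]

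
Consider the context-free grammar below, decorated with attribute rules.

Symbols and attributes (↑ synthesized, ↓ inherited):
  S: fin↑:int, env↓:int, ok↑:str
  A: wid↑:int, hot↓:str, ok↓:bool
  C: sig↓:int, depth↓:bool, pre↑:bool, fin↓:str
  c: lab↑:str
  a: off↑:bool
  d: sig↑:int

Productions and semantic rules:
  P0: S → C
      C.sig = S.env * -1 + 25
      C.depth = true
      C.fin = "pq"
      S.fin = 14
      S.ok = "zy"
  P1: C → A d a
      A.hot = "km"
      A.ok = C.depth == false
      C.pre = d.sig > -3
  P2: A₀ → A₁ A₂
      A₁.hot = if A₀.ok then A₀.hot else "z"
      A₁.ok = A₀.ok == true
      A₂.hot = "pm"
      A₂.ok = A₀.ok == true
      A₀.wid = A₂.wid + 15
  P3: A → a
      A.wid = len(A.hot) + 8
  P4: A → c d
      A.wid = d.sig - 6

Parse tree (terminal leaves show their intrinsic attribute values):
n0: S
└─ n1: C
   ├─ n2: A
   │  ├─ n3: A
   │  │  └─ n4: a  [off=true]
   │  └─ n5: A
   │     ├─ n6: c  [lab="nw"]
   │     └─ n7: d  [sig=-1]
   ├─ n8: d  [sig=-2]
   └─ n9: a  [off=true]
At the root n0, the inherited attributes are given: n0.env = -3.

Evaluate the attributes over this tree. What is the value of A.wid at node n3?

9

1. n0.env = -3  [given at root]
2. n1.sig = 28  [S.env * -1 + 25]
3. n1.depth = true  [true]
4. n1.fin = "pq"  ["pq"]
5. n2.hot = "km"  ["km"]
6. n2.ok = false  [C.depth == false]
7. n3.hot = "z"  [if A₀.ok then A₀.hot else "z"]
8. n3.ok = false  [A₀.ok == true]
9. n4.off = true  [terminal]
10. n3.wid = 9  [len(A.hot) + 8]
11. n5.hot = "pm"  ["pm"]
12. n5.ok = false  [A₀.ok == true]
13. n6.lab = "nw"  [terminal]
14. n7.sig = -1  [terminal]
15. n5.wid = -7  [d.sig - 6]
16. n2.wid = 8  [A₂.wid + 15]
17. n8.sig = -2  [terminal]
18. n9.off = true  [terminal]
19. n1.pre = true  [d.sig > -3]
20. n0.fin = 14  [14]
21. n0.ok = "zy"  ["zy"]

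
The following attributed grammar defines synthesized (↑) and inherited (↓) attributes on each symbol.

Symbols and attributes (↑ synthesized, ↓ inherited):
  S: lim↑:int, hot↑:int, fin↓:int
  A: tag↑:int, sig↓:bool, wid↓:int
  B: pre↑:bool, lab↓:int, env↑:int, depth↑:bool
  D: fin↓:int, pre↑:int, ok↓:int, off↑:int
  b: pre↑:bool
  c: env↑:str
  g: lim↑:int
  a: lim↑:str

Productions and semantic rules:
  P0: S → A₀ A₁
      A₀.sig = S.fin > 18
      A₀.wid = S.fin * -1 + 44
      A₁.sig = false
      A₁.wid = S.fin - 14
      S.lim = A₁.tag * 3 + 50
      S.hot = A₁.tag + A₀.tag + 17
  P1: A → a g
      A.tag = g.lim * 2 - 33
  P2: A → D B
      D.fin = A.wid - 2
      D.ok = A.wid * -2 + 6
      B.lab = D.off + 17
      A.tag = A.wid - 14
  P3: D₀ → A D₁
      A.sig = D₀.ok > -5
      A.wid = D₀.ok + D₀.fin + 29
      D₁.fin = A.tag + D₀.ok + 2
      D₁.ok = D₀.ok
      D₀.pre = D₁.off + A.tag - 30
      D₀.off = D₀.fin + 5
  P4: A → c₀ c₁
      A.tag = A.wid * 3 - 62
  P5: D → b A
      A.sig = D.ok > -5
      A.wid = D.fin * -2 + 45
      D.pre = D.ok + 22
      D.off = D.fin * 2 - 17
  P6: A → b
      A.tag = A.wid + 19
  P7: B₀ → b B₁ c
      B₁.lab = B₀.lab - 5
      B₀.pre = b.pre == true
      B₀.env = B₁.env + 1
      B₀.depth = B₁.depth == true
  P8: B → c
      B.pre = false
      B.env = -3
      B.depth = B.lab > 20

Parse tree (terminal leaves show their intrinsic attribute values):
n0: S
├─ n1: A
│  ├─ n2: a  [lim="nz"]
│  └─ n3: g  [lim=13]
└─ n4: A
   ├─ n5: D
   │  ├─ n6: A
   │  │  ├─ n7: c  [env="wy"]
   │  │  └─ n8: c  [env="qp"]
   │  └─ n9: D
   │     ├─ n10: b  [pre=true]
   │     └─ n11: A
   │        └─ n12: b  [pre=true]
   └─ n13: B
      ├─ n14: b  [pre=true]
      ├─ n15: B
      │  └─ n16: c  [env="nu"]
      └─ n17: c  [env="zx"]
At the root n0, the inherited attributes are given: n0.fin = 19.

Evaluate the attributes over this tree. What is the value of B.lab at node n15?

1. n0.fin = 19  [given at root]
2. n1.sig = true  [S.fin > 18]
3. n1.wid = 25  [S.fin * -1 + 44]
4. n2.lim = "nz"  [terminal]
5. n3.lim = 13  [terminal]
6. n1.tag = -7  [g.lim * 2 - 33]
7. n4.sig = false  [false]
8. n4.wid = 5  [S.fin - 14]
9. n5.fin = 3  [A.wid - 2]
10. n5.ok = -4  [A.wid * -2 + 6]
11. n6.sig = true  [D₀.ok > -5]
12. n6.wid = 28  [D₀.ok + D₀.fin + 29]
13. n7.env = "wy"  [terminal]
14. n8.env = "qp"  [terminal]
15. n6.tag = 22  [A.wid * 3 - 62]
16. n9.fin = 20  [A.tag + D₀.ok + 2]
17. n9.ok = -4  [D₀.ok]
18. n10.pre = true  [terminal]
19. n11.sig = true  [D.ok > -5]
20. n11.wid = 5  [D.fin * -2 + 45]
21. n12.pre = true  [terminal]
22. n11.tag = 24  [A.wid + 19]
23. n9.pre = 18  [D.ok + 22]
24. n9.off = 23  [D.fin * 2 - 17]
25. n5.pre = 15  [D₁.off + A.tag - 30]
26. n5.off = 8  [D₀.fin + 5]
27. n13.lab = 25  [D.off + 17]
28. n14.pre = true  [terminal]
29. n15.lab = 20  [B₀.lab - 5]
30. n16.env = "nu"  [terminal]
31. n15.pre = false  [false]
32. n15.env = -3  [-3]
33. n15.depth = false  [B.lab > 20]
34. n17.env = "zx"  [terminal]
35. n13.pre = true  [b.pre == true]
36. n13.env = -2  [B₁.env + 1]
37. n13.depth = false  [B₁.depth == true]
38. n4.tag = -9  [A.wid - 14]
39. n0.lim = 23  [A₁.tag * 3 + 50]
40. n0.hot = 1  [A₁.tag + A₀.tag + 17]

20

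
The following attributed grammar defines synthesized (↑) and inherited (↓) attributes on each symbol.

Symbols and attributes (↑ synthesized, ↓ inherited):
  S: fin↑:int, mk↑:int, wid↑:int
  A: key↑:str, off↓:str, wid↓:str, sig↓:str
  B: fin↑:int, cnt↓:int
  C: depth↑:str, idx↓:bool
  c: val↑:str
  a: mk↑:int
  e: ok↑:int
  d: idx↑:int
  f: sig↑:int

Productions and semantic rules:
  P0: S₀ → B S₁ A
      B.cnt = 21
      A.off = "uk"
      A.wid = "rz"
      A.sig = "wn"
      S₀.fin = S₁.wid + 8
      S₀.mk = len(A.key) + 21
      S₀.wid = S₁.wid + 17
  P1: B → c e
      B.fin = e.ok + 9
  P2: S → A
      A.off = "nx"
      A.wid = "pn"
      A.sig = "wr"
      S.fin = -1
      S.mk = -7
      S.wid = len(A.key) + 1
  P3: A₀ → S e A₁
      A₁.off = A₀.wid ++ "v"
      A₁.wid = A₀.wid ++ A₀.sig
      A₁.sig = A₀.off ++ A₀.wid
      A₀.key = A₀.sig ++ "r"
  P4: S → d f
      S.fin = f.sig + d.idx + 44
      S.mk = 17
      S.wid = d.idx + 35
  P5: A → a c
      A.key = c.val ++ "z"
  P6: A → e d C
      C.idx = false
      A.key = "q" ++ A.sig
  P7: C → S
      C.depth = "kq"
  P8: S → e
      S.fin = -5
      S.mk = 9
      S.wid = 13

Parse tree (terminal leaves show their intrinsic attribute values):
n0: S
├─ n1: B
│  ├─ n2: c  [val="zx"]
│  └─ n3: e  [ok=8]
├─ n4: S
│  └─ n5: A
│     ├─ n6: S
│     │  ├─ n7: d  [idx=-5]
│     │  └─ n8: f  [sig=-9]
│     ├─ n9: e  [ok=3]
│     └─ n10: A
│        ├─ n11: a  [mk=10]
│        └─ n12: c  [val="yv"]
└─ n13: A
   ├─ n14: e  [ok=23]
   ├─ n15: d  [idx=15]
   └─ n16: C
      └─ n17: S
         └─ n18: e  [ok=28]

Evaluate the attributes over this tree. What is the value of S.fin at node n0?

12

1. n1.cnt = 21  [21]
2. n2.val = "zx"  [terminal]
3. n3.ok = 8  [terminal]
4. n1.fin = 17  [e.ok + 9]
5. n5.off = "nx"  ["nx"]
6. n5.wid = "pn"  ["pn"]
7. n5.sig = "wr"  ["wr"]
8. n7.idx = -5  [terminal]
9. n8.sig = -9  [terminal]
10. n6.fin = 30  [f.sig + d.idx + 44]
11. n6.mk = 17  [17]
12. n6.wid = 30  [d.idx + 35]
13. n9.ok = 3  [terminal]
14. n10.off = "pnv"  [A₀.wid ++ "v"]
15. n10.wid = "pnwr"  [A₀.wid ++ A₀.sig]
16. n10.sig = "nxpn"  [A₀.off ++ A₀.wid]
17. n11.mk = 10  [terminal]
18. n12.val = "yv"  [terminal]
19. n10.key = "yvz"  [c.val ++ "z"]
20. n5.key = "wrr"  [A₀.sig ++ "r"]
21. n4.fin = -1  [-1]
22. n4.mk = -7  [-7]
23. n4.wid = 4  [len(A.key) + 1]
24. n13.off = "uk"  ["uk"]
25. n13.wid = "rz"  ["rz"]
26. n13.sig = "wn"  ["wn"]
27. n14.ok = 23  [terminal]
28. n15.idx = 15  [terminal]
29. n16.idx = false  [false]
30. n18.ok = 28  [terminal]
31. n17.fin = -5  [-5]
32. n17.mk = 9  [9]
33. n17.wid = 13  [13]
34. n16.depth = "kq"  ["kq"]
35. n13.key = "qwn"  ["q" ++ A.sig]
36. n0.fin = 12  [S₁.wid + 8]
37. n0.mk = 24  [len(A.key) + 21]
38. n0.wid = 21  [S₁.wid + 17]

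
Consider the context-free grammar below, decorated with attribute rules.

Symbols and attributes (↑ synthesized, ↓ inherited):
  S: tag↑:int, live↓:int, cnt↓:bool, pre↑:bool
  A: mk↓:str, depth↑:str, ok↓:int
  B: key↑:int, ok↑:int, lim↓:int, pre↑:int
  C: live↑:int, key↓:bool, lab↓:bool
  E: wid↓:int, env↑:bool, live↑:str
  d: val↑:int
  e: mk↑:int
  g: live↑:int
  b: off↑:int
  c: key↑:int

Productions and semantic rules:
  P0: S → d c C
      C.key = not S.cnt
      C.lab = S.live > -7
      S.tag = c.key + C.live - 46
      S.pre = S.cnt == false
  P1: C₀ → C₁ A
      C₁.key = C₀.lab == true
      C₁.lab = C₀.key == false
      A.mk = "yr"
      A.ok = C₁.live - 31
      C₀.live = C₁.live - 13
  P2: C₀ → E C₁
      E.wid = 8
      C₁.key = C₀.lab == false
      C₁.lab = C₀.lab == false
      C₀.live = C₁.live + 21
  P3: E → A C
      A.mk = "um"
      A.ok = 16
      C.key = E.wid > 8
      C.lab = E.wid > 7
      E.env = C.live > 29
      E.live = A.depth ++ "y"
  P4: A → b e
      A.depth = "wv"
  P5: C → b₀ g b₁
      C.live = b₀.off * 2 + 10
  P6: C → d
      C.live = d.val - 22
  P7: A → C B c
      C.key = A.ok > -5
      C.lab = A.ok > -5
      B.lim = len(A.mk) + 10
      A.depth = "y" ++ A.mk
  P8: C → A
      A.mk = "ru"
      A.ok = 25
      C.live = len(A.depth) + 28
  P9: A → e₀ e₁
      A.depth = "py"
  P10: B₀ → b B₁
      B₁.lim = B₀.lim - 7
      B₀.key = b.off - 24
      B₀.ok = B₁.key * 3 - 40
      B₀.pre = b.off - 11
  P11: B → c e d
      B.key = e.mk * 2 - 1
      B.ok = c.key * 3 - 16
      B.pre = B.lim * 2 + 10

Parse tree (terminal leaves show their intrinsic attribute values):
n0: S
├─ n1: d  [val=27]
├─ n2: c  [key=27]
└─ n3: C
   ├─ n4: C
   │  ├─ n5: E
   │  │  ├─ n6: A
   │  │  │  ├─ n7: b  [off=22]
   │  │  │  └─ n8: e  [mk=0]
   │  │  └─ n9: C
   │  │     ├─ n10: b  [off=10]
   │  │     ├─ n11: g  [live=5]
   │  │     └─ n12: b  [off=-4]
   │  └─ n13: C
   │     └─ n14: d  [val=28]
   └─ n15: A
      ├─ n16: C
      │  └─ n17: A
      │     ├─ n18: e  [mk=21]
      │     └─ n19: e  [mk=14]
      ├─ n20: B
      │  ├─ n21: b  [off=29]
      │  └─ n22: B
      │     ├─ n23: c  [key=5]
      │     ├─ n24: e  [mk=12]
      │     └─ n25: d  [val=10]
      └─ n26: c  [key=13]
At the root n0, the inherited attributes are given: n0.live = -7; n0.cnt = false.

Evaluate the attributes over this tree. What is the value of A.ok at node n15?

1. n0.live = -7  [given at root]
2. n0.cnt = false  [given at root]
3. n1.val = 27  [terminal]
4. n2.key = 27  [terminal]
5. n3.key = true  [not S.cnt]
6. n3.lab = false  [S.live > -7]
7. n4.key = false  [C₀.lab == true]
8. n4.lab = false  [C₀.key == false]
9. n5.wid = 8  [8]
10. n6.mk = "um"  ["um"]
11. n6.ok = 16  [16]
12. n7.off = 22  [terminal]
13. n8.mk = 0  [terminal]
14. n6.depth = "wv"  ["wv"]
15. n9.key = false  [E.wid > 8]
16. n9.lab = true  [E.wid > 7]
17. n10.off = 10  [terminal]
18. n11.live = 5  [terminal]
19. n12.off = -4  [terminal]
20. n9.live = 30  [b₀.off * 2 + 10]
21. n5.env = true  [C.live > 29]
22. n5.live = "wvy"  [A.depth ++ "y"]
23. n13.key = true  [C₀.lab == false]
24. n13.lab = true  [C₀.lab == false]
25. n14.val = 28  [terminal]
26. n13.live = 6  [d.val - 22]
27. n4.live = 27  [C₁.live + 21]
28. n15.mk = "yr"  ["yr"]
29. n15.ok = -4  [C₁.live - 31]
30. n16.key = true  [A.ok > -5]
31. n16.lab = true  [A.ok > -5]
32. n17.mk = "ru"  ["ru"]
33. n17.ok = 25  [25]
34. n18.mk = 21  [terminal]
35. n19.mk = 14  [terminal]
36. n17.depth = "py"  ["py"]
37. n16.live = 30  [len(A.depth) + 28]
38. n20.lim = 12  [len(A.mk) + 10]
39. n21.off = 29  [terminal]
40. n22.lim = 5  [B₀.lim - 7]
41. n23.key = 5  [terminal]
42. n24.mk = 12  [terminal]
43. n25.val = 10  [terminal]
44. n22.key = 23  [e.mk * 2 - 1]
45. n22.ok = -1  [c.key * 3 - 16]
46. n22.pre = 20  [B.lim * 2 + 10]
47. n20.key = 5  [b.off - 24]
48. n20.ok = 29  [B₁.key * 3 - 40]
49. n20.pre = 18  [b.off - 11]
50. n26.key = 13  [terminal]
51. n15.depth = "yyr"  ["y" ++ A.mk]
52. n3.live = 14  [C₁.live - 13]
53. n0.tag = -5  [c.key + C.live - 46]
54. n0.pre = true  [S.cnt == false]

-4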